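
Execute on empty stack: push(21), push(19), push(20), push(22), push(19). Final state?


push(21) -> [21]
push(19) -> [21, 19]
push(20) -> [21, 19, 20]
push(22) -> [21, 19, 20, 22]
push(19) -> [21, 19, 20, 22, 19]
Final stack (bottom to top): [21, 19, 20, 22, 19]


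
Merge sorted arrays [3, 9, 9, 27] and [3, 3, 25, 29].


Compare heads, take smaller each step.
Merged: [3, 3, 3, 9, 9, 25, 27, 29]


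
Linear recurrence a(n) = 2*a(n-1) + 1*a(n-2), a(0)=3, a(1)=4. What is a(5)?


Build bottom-up:
...a(3)=26, a(4)=63, a(5)=2*63+1*26=152


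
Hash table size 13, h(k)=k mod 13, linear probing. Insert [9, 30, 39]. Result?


Insertions: 9->slot 9; 30->slot 4; 39->slot 0
Table: [39, None, None, None, 30, None, None, None, None, 9, None, None, None]


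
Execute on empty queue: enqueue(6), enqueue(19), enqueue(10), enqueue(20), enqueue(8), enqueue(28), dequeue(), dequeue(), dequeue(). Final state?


enqueue(6) -> [6]
enqueue(19) -> [6, 19]
enqueue(10) -> [6, 19, 10]
enqueue(20) -> [6, 19, 10, 20]
enqueue(8) -> [6, 19, 10, 20, 8]
enqueue(28) -> [6, 19, 10, 20, 8, 28]
dequeue() returns 6 -> [19, 10, 20, 8, 28]
dequeue() returns 19 -> [10, 20, 8, 28]
dequeue() returns 10 -> [20, 8, 28]
Final queue (front to back): [20, 8, 28]


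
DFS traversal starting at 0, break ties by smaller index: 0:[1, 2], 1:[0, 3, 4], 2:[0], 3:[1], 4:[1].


DFS stack-based: start with [0]
Visit order: [0, 1, 3, 4, 2]


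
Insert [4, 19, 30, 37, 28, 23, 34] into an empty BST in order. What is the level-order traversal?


Root = 4; build tree by BST insertion.
Level-Order traversal: [4, 19, 30, 28, 37, 23, 34]


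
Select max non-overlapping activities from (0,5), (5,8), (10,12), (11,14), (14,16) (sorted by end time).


Greedy: pick earliest-ending, then skip overlaps.
Selected (4 activities): [(0, 5), (5, 8), (10, 12), (14, 16)]


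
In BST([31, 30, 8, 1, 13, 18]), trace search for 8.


BST root = 31
Search for 8: compare at each node
Path: [31, 30, 8]


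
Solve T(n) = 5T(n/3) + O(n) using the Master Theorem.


a=5, b=3, c=1. log_3(5)=1.465 > c=1. Case 1: O(n^log_b(a)) = O(n^1.465)
Complexity: O(n^1.465)


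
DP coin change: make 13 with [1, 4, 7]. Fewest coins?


dp[0]=0; dp[i]=1+min(dp[i-c] for c in coins)
...dp[8]=2, dp[9]=3, dp[10]=4, dp[11]=2, dp[12]=3, dp[13]=4
Minimum coins for 13 = 4


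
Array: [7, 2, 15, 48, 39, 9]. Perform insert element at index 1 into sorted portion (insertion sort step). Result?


After one pass: [2, 7, 15, 48, 39, 9]


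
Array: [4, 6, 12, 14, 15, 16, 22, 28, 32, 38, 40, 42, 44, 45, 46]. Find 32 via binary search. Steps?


Search for 32:
[0,14] mid=7 arr[7]=28
[8,14] mid=11 arr[11]=42
[8,10] mid=9 arr[9]=38
[8,8] mid=8 arr[8]=32
Total: 4 comparisons


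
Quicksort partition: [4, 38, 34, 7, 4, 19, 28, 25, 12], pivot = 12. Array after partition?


Elements <= 12 go left of pivot.
Result: [4, 7, 4, 12, 34, 19, 28, 25, 38], pivot at index 3


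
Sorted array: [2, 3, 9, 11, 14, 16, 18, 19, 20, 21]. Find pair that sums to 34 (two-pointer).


Two pointers: lo=0, hi=9
Found pair: (14, 20) summing to 34


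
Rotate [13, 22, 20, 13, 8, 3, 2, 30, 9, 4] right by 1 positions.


Right rotate by 1: [4, 13, 22, 20, 13, 8, 3, 2, 30, 9]


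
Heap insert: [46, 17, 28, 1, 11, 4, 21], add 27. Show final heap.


Append 27: [46, 17, 28, 1, 11, 4, 21, 27]
Bubble up: swap idx 7(27) with idx 3(1); swap idx 3(27) with idx 1(17)
Result: [46, 27, 28, 17, 11, 4, 21, 1]


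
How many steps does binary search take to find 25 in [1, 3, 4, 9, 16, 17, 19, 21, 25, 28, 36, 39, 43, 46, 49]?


Search for 25:
[0,14] mid=7 arr[7]=21
[8,14] mid=11 arr[11]=39
[8,10] mid=9 arr[9]=28
[8,8] mid=8 arr[8]=25
Total: 4 comparisons


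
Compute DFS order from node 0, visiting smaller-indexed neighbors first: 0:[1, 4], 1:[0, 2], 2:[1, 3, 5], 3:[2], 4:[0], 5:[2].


DFS stack-based: start with [0]
Visit order: [0, 1, 2, 3, 5, 4]


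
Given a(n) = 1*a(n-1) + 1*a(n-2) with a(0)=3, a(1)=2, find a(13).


Build bottom-up:
...a(11)=343, a(12)=555, a(13)=1*555+1*343=898


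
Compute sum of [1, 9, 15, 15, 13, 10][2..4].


Prefix sums: [0, 1, 10, 25, 40, 53, 63]
Sum[2..4] = prefix[5] - prefix[2] = 53 - 10 = 43


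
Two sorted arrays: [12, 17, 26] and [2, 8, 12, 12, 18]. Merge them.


Compare heads, take smaller each step.
Merged: [2, 8, 12, 12, 12, 17, 18, 26]


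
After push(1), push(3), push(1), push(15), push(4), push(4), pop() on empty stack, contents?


push(1) -> [1]
push(3) -> [1, 3]
push(1) -> [1, 3, 1]
push(15) -> [1, 3, 1, 15]
push(4) -> [1, 3, 1, 15, 4]
push(4) -> [1, 3, 1, 15, 4, 4]
pop() returns 4 -> [1, 3, 1, 15, 4]
Final stack (bottom to top): [1, 3, 1, 15, 4]


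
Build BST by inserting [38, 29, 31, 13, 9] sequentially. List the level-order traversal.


Root = 38; build tree by BST insertion.
Level-Order traversal: [38, 29, 13, 31, 9]


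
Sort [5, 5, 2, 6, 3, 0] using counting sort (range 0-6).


Count array: [1, 0, 1, 1, 0, 2, 1]
Reconstruct: [0, 2, 3, 5, 5, 6]


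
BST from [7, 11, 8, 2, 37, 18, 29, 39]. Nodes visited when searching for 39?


BST root = 7
Search for 39: compare at each node
Path: [7, 11, 37, 39]


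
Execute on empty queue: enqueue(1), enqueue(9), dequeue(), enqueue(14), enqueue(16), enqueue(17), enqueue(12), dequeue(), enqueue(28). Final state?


enqueue(1) -> [1]
enqueue(9) -> [1, 9]
dequeue() returns 1 -> [9]
enqueue(14) -> [9, 14]
enqueue(16) -> [9, 14, 16]
enqueue(17) -> [9, 14, 16, 17]
enqueue(12) -> [9, 14, 16, 17, 12]
dequeue() returns 9 -> [14, 16, 17, 12]
enqueue(28) -> [14, 16, 17, 12, 28]
Final queue (front to back): [14, 16, 17, 12, 28]


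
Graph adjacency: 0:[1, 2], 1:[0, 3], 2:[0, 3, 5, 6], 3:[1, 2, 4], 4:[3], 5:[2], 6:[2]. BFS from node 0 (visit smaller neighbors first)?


BFS queue: start with [0]
Visit order: [0, 1, 2, 3, 5, 6, 4]


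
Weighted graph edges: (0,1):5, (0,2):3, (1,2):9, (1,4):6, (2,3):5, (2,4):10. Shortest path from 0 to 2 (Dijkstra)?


Dijkstra from 0:
Distances: {0: 0, 1: 5, 2: 3, 3: 8, 4: 11}
Shortest distance to 2 = 3, path = [0, 2]


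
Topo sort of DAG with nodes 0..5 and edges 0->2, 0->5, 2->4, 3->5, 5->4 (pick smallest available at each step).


Kahn's algorithm, process smallest node first
Order: [0, 1, 2, 3, 5, 4]


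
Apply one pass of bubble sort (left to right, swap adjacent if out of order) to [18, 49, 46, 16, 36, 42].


After one pass: [18, 46, 16, 36, 42, 49]


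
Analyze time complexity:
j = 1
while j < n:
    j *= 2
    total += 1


Per nesting level: O(log n) = O(log n)
Complexity: O(log n)


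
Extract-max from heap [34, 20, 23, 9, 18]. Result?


Max = 34
Replace root with last, heapify down
Resulting heap: [23, 20, 18, 9]


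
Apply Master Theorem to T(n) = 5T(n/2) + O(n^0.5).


a=5, b=2, c=0.5. log_2(5)=2.322 > c=0.5. Case 1: O(n^log_b(a)) = O(n^2.322)
Complexity: O(n^2.322)


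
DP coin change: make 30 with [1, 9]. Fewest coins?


dp[0]=0; dp[i]=1+min(dp[i-c] for c in coins)
...dp[25]=9, dp[26]=10, dp[27]=3, dp[28]=4, dp[29]=5, dp[30]=6
Minimum coins for 30 = 6


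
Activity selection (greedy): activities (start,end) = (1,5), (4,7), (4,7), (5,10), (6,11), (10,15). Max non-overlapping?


Greedy: pick earliest-ending, then skip overlaps.
Selected (3 activities): [(1, 5), (5, 10), (10, 15)]


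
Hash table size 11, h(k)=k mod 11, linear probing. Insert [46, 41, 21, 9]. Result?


Insertions: 46->slot 2; 41->slot 8; 21->slot 10; 9->slot 9
Table: [None, None, 46, None, None, None, None, None, 41, 9, 21]


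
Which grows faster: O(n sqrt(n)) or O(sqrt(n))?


sublinear grows slower than n^1.5
O(sqrt(n)) is asymptotically smaller; O(n sqrt(n)) grows faster


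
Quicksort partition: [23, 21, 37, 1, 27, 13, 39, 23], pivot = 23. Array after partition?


Elements <= 23 go left of pivot.
Result: [23, 21, 1, 13, 23, 37, 39, 27], pivot at index 4


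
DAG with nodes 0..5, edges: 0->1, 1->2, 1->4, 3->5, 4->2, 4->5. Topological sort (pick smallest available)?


Kahn's algorithm, process smallest node first
Order: [0, 1, 3, 4, 2, 5]


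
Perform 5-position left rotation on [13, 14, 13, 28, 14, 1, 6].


Left rotate by 5: [1, 6, 13, 14, 13, 28, 14]


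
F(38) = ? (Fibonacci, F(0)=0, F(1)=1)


F(n)=F(n-1)+F(n-2)
...F(36)=14930352, F(37)=24157817, F(38)=39088169


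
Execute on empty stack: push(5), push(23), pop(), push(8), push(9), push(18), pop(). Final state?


push(5) -> [5]
push(23) -> [5, 23]
pop() returns 23 -> [5]
push(8) -> [5, 8]
push(9) -> [5, 8, 9]
push(18) -> [5, 8, 9, 18]
pop() returns 18 -> [5, 8, 9]
Final stack (bottom to top): [5, 8, 9]


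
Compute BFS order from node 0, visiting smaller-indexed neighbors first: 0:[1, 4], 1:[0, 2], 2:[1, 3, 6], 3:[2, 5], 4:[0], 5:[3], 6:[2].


BFS queue: start with [0]
Visit order: [0, 1, 4, 2, 3, 6, 5]


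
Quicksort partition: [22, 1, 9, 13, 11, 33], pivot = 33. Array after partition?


Elements <= 33 go left of pivot.
Result: [22, 1, 9, 13, 11, 33], pivot at index 5


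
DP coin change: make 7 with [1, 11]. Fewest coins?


dp[0]=0; dp[i]=1+min(dp[i-c] for c in coins)
...dp[2]=2, dp[3]=3, dp[4]=4, dp[5]=5, dp[6]=6, dp[7]=7
Minimum coins for 7 = 7


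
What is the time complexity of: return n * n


Analysis: constant-time operation, no loop
Complexity: O(1)


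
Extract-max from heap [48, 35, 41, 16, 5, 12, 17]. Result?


Max = 48
Replace root with last, heapify down
Resulting heap: [41, 35, 17, 16, 5, 12]


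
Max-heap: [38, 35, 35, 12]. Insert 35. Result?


Append 35: [38, 35, 35, 12, 35]
Bubble up: no swaps needed
Result: [38, 35, 35, 12, 35]


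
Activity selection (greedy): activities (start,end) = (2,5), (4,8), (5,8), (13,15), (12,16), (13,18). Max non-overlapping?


Greedy: pick earliest-ending, then skip overlaps.
Selected (3 activities): [(2, 5), (5, 8), (13, 15)]


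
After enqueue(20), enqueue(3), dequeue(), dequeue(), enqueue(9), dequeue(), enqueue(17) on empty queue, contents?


enqueue(20) -> [20]
enqueue(3) -> [20, 3]
dequeue() returns 20 -> [3]
dequeue() returns 3 -> []
enqueue(9) -> [9]
dequeue() returns 9 -> []
enqueue(17) -> [17]
Final queue (front to back): [17]


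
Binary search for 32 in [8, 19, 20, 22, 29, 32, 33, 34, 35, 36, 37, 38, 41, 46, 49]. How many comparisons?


Search for 32:
[0,14] mid=7 arr[7]=34
[0,6] mid=3 arr[3]=22
[4,6] mid=5 arr[5]=32
Total: 3 comparisons


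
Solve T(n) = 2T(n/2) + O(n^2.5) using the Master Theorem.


a=2, b=2, c=2.5. log_2(2)=1 < c=2.5. Case 3: O(n^c) = O(n^2.500)
Complexity: O(n^2.500)


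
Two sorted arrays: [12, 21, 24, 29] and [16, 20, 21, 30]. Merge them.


Compare heads, take smaller each step.
Merged: [12, 16, 20, 21, 21, 24, 29, 30]


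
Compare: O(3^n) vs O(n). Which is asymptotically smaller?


linear grows slower than exponential (base 3)
O(n) is asymptotically smaller; O(3^n) grows faster


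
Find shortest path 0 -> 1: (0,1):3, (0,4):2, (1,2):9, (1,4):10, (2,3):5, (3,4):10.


Dijkstra from 0:
Distances: {0: 0, 1: 3, 2: 12, 3: 12, 4: 2}
Shortest distance to 1 = 3, path = [0, 1]


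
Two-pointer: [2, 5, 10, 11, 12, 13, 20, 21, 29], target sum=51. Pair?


Two pointers: lo=0, hi=8
No pair sums to 51


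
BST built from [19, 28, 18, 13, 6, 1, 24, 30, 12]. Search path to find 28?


BST root = 19
Search for 28: compare at each node
Path: [19, 28]


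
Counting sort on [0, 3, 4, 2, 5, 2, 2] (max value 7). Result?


Count array: [1, 0, 3, 1, 1, 1, 0, 0]
Reconstruct: [0, 2, 2, 2, 3, 4, 5]


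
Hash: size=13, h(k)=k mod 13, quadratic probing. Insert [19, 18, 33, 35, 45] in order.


Insertions: 19->slot 6; 18->slot 5; 33->slot 7; 35->slot 9; 45->slot 10
Table: [None, None, None, None, None, 18, 19, 33, None, 35, 45, None, None]


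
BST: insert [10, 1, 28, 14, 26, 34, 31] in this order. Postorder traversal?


Root = 10; build tree by BST insertion.
Postorder traversal: [1, 26, 14, 31, 34, 28, 10]


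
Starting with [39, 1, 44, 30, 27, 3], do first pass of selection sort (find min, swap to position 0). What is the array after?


After one pass: [1, 39, 44, 30, 27, 3]


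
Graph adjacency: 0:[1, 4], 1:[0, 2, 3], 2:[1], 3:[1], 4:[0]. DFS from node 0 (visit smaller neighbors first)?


DFS stack-based: start with [0]
Visit order: [0, 1, 2, 3, 4]


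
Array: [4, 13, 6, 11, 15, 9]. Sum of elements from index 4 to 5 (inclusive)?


Prefix sums: [0, 4, 17, 23, 34, 49, 58]
Sum[4..5] = prefix[6] - prefix[4] = 58 - 34 = 24


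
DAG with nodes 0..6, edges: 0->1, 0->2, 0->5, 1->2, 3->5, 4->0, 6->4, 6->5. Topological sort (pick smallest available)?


Kahn's algorithm, process smallest node first
Order: [3, 6, 4, 0, 1, 2, 5]


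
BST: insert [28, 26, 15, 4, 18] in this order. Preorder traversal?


Root = 28; build tree by BST insertion.
Preorder traversal: [28, 26, 15, 4, 18]


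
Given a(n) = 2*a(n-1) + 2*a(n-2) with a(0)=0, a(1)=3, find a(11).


Build bottom-up:
...a(9)=7344, a(10)=20064, a(11)=2*20064+2*7344=54816


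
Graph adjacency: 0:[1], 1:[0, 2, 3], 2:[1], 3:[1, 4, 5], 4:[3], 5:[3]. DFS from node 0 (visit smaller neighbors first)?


DFS stack-based: start with [0]
Visit order: [0, 1, 2, 3, 4, 5]


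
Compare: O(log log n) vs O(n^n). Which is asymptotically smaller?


double-logarithmic grows slower than n^n
O(log log n) is asymptotically smaller; O(n^n) grows faster


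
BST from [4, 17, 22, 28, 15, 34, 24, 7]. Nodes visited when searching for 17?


BST root = 4
Search for 17: compare at each node
Path: [4, 17]


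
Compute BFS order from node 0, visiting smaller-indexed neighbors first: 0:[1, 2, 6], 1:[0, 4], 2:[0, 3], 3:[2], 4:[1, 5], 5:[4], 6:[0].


BFS queue: start with [0]
Visit order: [0, 1, 2, 6, 4, 3, 5]


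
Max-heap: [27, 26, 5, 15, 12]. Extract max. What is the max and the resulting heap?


Max = 27
Replace root with last, heapify down
Resulting heap: [26, 15, 5, 12]


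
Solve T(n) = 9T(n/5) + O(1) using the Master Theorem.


a=9, b=5, c=0. log_5(9)=1.365 > c=0. Case 1: O(n^log_b(a)) = O(n^1.365)
Complexity: O(n^1.365)


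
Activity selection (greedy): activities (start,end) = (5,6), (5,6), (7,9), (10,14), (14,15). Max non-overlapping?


Greedy: pick earliest-ending, then skip overlaps.
Selected (4 activities): [(5, 6), (7, 9), (10, 14), (14, 15)]


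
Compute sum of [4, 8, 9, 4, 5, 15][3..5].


Prefix sums: [0, 4, 12, 21, 25, 30, 45]
Sum[3..5] = prefix[6] - prefix[3] = 45 - 21 = 24


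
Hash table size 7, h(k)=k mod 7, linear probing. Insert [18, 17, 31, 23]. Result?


Insertions: 18->slot 4; 17->slot 3; 31->slot 5; 23->slot 2
Table: [None, None, 23, 17, 18, 31, None]


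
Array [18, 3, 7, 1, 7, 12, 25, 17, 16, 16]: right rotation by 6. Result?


Right rotate by 6: [7, 12, 25, 17, 16, 16, 18, 3, 7, 1]


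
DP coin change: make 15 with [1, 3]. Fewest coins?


dp[0]=0; dp[i]=1+min(dp[i-c] for c in coins)
...dp[10]=4, dp[11]=5, dp[12]=4, dp[13]=5, dp[14]=6, dp[15]=5
Minimum coins for 15 = 5


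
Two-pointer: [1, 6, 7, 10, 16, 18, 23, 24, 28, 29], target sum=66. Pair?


Two pointers: lo=0, hi=9
No pair sums to 66


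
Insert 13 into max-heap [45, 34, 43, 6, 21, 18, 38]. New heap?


Append 13: [45, 34, 43, 6, 21, 18, 38, 13]
Bubble up: swap idx 7(13) with idx 3(6)
Result: [45, 34, 43, 13, 21, 18, 38, 6]


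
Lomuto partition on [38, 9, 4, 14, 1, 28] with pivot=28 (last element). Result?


Elements <= 28 go left of pivot.
Result: [9, 4, 14, 1, 28, 38], pivot at index 4


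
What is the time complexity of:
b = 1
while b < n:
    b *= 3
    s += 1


Per nesting level: O(log n) = O(log n)
Complexity: O(log n)


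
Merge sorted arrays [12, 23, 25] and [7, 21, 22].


Compare heads, take smaller each step.
Merged: [7, 12, 21, 22, 23, 25]


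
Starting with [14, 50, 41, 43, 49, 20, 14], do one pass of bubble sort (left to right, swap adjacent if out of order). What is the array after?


After one pass: [14, 41, 43, 49, 20, 14, 50]


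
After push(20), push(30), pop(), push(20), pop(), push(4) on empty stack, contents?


push(20) -> [20]
push(30) -> [20, 30]
pop() returns 30 -> [20]
push(20) -> [20, 20]
pop() returns 20 -> [20]
push(4) -> [20, 4]
Final stack (bottom to top): [20, 4]


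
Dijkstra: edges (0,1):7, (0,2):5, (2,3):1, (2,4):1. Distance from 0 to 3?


Dijkstra from 0:
Distances: {0: 0, 1: 7, 2: 5, 3: 6, 4: 6}
Shortest distance to 3 = 6, path = [0, 2, 3]


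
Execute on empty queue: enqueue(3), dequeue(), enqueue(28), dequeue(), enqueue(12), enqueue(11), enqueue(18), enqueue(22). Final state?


enqueue(3) -> [3]
dequeue() returns 3 -> []
enqueue(28) -> [28]
dequeue() returns 28 -> []
enqueue(12) -> [12]
enqueue(11) -> [12, 11]
enqueue(18) -> [12, 11, 18]
enqueue(22) -> [12, 11, 18, 22]
Final queue (front to back): [12, 11, 18, 22]


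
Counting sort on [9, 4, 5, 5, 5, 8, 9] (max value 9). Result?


Count array: [0, 0, 0, 0, 1, 3, 0, 0, 1, 2]
Reconstruct: [4, 5, 5, 5, 8, 9, 9]


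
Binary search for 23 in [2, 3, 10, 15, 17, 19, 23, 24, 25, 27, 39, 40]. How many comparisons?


Search for 23:
[0,11] mid=5 arr[5]=19
[6,11] mid=8 arr[8]=25
[6,7] mid=6 arr[6]=23
Total: 3 comparisons


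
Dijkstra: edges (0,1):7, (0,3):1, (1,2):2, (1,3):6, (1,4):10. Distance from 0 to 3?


Dijkstra from 0:
Distances: {0: 0, 1: 7, 2: 9, 3: 1, 4: 17}
Shortest distance to 3 = 1, path = [0, 3]


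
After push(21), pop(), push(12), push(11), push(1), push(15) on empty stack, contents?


push(21) -> [21]
pop() returns 21 -> []
push(12) -> [12]
push(11) -> [12, 11]
push(1) -> [12, 11, 1]
push(15) -> [12, 11, 1, 15]
Final stack (bottom to top): [12, 11, 1, 15]


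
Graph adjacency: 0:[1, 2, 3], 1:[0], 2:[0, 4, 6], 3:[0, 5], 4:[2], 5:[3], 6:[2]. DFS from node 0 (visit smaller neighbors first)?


DFS stack-based: start with [0]
Visit order: [0, 1, 2, 4, 6, 3, 5]


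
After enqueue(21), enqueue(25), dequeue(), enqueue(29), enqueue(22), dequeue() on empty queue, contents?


enqueue(21) -> [21]
enqueue(25) -> [21, 25]
dequeue() returns 21 -> [25]
enqueue(29) -> [25, 29]
enqueue(22) -> [25, 29, 22]
dequeue() returns 25 -> [29, 22]
Final queue (front to back): [29, 22]


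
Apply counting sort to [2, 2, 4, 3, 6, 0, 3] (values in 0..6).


Count array: [1, 0, 2, 2, 1, 0, 1]
Reconstruct: [0, 2, 2, 3, 3, 4, 6]


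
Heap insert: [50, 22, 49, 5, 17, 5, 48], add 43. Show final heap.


Append 43: [50, 22, 49, 5, 17, 5, 48, 43]
Bubble up: swap idx 7(43) with idx 3(5); swap idx 3(43) with idx 1(22)
Result: [50, 43, 49, 22, 17, 5, 48, 5]


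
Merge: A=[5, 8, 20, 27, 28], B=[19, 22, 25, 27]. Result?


Compare heads, take smaller each step.
Merged: [5, 8, 19, 20, 22, 25, 27, 27, 28]


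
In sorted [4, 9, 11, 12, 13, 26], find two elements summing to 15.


Two pointers: lo=0, hi=5
Found pair: (4, 11) summing to 15


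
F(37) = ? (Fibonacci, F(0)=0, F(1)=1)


F(n)=F(n-1)+F(n-2)
...F(35)=9227465, F(36)=14930352, F(37)=24157817


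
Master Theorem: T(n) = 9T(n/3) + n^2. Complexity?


a=9, b=3, c=2. log_3(9)=2 = c=2. Case 2: O(n^c log n) = O(n^2 log n)
Complexity: O(n^2 log n)


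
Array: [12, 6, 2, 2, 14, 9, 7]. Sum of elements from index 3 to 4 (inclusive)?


Prefix sums: [0, 12, 18, 20, 22, 36, 45, 52]
Sum[3..4] = prefix[5] - prefix[3] = 36 - 20 = 16


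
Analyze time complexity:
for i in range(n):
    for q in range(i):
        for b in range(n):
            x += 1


Per nesting level: O(n) * O(n) [triangular over i] * O(n) = O(n^3)
Complexity: O(n^3)


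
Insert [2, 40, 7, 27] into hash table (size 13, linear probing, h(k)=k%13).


Insertions: 2->slot 2; 40->slot 1; 7->slot 7; 27->slot 3
Table: [None, 40, 2, 27, None, None, None, 7, None, None, None, None, None]


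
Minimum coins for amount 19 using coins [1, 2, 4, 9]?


dp[0]=0; dp[i]=1+min(dp[i-c] for c in coins)
...dp[14]=3, dp[15]=3, dp[16]=4, dp[17]=3, dp[18]=2, dp[19]=3
Minimum coins for 19 = 3


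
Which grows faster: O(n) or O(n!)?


linear grows slower than factorial
O(n) is asymptotically smaller; O(n!) grows faster


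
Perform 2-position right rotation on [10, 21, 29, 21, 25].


Right rotate by 2: [21, 25, 10, 21, 29]


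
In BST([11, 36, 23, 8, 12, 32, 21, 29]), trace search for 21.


BST root = 11
Search for 21: compare at each node
Path: [11, 36, 23, 12, 21]


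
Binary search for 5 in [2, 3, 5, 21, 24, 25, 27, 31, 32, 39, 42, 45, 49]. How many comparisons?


Search for 5:
[0,12] mid=6 arr[6]=27
[0,5] mid=2 arr[2]=5
Total: 2 comparisons


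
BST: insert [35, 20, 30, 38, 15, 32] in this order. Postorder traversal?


Root = 35; build tree by BST insertion.
Postorder traversal: [15, 32, 30, 20, 38, 35]


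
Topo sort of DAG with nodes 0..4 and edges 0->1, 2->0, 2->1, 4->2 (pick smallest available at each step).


Kahn's algorithm, process smallest node first
Order: [3, 4, 2, 0, 1]


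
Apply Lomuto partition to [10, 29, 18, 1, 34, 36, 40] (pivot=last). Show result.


Elements <= 40 go left of pivot.
Result: [10, 29, 18, 1, 34, 36, 40], pivot at index 6


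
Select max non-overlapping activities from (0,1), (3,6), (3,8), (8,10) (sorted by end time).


Greedy: pick earliest-ending, then skip overlaps.
Selected (3 activities): [(0, 1), (3, 6), (8, 10)]


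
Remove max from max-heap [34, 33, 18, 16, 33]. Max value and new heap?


Max = 34
Replace root with last, heapify down
Resulting heap: [33, 33, 18, 16]


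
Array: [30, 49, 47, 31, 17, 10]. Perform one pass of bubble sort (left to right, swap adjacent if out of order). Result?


After one pass: [30, 47, 31, 17, 10, 49]


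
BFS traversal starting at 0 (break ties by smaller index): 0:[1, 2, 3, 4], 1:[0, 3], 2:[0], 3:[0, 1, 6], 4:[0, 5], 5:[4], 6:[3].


BFS queue: start with [0]
Visit order: [0, 1, 2, 3, 4, 6, 5]


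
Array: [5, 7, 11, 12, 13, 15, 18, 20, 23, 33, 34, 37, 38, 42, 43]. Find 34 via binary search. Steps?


Search for 34:
[0,14] mid=7 arr[7]=20
[8,14] mid=11 arr[11]=37
[8,10] mid=9 arr[9]=33
[10,10] mid=10 arr[10]=34
Total: 4 comparisons


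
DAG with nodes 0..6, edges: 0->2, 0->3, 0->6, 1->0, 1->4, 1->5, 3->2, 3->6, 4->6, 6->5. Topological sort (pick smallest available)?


Kahn's algorithm, process smallest node first
Order: [1, 0, 3, 2, 4, 6, 5]


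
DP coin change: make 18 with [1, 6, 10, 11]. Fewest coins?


dp[0]=0; dp[i]=1+min(dp[i-c] for c in coins)
...dp[13]=3, dp[14]=4, dp[15]=5, dp[16]=2, dp[17]=2, dp[18]=3
Minimum coins for 18 = 3


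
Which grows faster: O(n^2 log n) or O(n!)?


n^2 log n grows slower than factorial
O(n^2 log n) is asymptotically smaller; O(n!) grows faster


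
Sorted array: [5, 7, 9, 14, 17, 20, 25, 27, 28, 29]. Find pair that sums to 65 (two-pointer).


Two pointers: lo=0, hi=9
No pair sums to 65


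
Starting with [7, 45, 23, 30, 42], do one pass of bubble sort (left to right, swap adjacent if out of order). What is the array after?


After one pass: [7, 23, 30, 42, 45]


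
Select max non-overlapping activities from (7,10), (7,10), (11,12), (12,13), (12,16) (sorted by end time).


Greedy: pick earliest-ending, then skip overlaps.
Selected (3 activities): [(7, 10), (11, 12), (12, 13)]


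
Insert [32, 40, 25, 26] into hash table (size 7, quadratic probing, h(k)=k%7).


Insertions: 32->slot 4; 40->slot 5; 25->slot 1; 26->slot 6
Table: [None, 25, None, None, 32, 40, 26]


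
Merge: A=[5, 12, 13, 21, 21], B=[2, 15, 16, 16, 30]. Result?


Compare heads, take smaller each step.
Merged: [2, 5, 12, 13, 15, 16, 16, 21, 21, 30]


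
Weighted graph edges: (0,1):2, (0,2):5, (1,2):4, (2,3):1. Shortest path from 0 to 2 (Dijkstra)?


Dijkstra from 0:
Distances: {0: 0, 1: 2, 2: 5, 3: 6}
Shortest distance to 2 = 5, path = [0, 2]


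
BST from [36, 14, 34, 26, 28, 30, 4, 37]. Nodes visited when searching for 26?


BST root = 36
Search for 26: compare at each node
Path: [36, 14, 34, 26]


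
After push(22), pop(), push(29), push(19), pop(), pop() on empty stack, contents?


push(22) -> [22]
pop() returns 22 -> []
push(29) -> [29]
push(19) -> [29, 19]
pop() returns 19 -> [29]
pop() returns 29 -> []
Final stack (bottom to top): []


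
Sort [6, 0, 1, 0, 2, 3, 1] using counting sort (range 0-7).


Count array: [2, 2, 1, 1, 0, 0, 1, 0]
Reconstruct: [0, 0, 1, 1, 2, 3, 6]


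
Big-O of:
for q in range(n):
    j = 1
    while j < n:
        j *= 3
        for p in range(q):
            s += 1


Per nesting level: O(n) * O(log n) * O(n) [triangular over q] = O(n^2 log n)
Complexity: O(n^2 log n)


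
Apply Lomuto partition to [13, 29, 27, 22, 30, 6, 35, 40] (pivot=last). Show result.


Elements <= 40 go left of pivot.
Result: [13, 29, 27, 22, 30, 6, 35, 40], pivot at index 7


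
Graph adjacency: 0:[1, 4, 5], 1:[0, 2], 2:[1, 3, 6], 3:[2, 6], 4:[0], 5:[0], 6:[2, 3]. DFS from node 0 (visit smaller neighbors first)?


DFS stack-based: start with [0]
Visit order: [0, 1, 2, 3, 6, 4, 5]


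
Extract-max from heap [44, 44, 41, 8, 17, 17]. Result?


Max = 44
Replace root with last, heapify down
Resulting heap: [44, 17, 41, 8, 17]


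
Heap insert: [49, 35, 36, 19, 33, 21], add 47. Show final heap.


Append 47: [49, 35, 36, 19, 33, 21, 47]
Bubble up: swap idx 6(47) with idx 2(36)
Result: [49, 35, 47, 19, 33, 21, 36]


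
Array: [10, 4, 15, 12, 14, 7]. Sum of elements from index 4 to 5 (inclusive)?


Prefix sums: [0, 10, 14, 29, 41, 55, 62]
Sum[4..5] = prefix[6] - prefix[4] = 62 - 41 = 21


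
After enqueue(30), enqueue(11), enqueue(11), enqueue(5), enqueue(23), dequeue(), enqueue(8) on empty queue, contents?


enqueue(30) -> [30]
enqueue(11) -> [30, 11]
enqueue(11) -> [30, 11, 11]
enqueue(5) -> [30, 11, 11, 5]
enqueue(23) -> [30, 11, 11, 5, 23]
dequeue() returns 30 -> [11, 11, 5, 23]
enqueue(8) -> [11, 11, 5, 23, 8]
Final queue (front to back): [11, 11, 5, 23, 8]


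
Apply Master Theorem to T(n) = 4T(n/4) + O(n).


a=4, b=4, c=1. log_4(4)=1 = c=1. Case 2: O(n^c log n) = O(n log n)
Complexity: O(n log n)


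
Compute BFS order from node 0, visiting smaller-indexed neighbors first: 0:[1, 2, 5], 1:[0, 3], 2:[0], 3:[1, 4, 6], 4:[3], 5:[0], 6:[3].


BFS queue: start with [0]
Visit order: [0, 1, 2, 5, 3, 4, 6]


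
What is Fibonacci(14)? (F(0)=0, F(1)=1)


F(n)=F(n-1)+F(n-2)
...F(12)=144, F(13)=233, F(14)=377


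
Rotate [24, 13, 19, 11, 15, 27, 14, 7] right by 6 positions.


Right rotate by 6: [19, 11, 15, 27, 14, 7, 24, 13]


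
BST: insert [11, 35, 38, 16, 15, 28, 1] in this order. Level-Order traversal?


Root = 11; build tree by BST insertion.
Level-Order traversal: [11, 1, 35, 16, 38, 15, 28]


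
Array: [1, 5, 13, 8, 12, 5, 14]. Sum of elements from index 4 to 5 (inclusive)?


Prefix sums: [0, 1, 6, 19, 27, 39, 44, 58]
Sum[4..5] = prefix[6] - prefix[4] = 44 - 27 = 17


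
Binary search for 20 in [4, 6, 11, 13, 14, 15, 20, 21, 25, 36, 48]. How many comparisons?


Search for 20:
[0,10] mid=5 arr[5]=15
[6,10] mid=8 arr[8]=25
[6,7] mid=6 arr[6]=20
Total: 3 comparisons


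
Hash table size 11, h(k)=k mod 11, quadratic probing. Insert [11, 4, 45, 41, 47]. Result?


Insertions: 11->slot 0; 4->slot 4; 45->slot 1; 41->slot 8; 47->slot 3
Table: [11, 45, None, 47, 4, None, None, None, 41, None, None]


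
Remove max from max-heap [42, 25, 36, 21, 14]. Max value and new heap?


Max = 42
Replace root with last, heapify down
Resulting heap: [36, 25, 14, 21]


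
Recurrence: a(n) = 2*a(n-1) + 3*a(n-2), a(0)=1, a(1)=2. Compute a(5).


Build bottom-up:
...a(3)=20, a(4)=61, a(5)=2*61+3*20=182


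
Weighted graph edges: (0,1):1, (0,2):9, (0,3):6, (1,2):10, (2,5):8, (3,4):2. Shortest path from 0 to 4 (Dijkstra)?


Dijkstra from 0:
Distances: {0: 0, 1: 1, 2: 9, 3: 6, 4: 8, 5: 17}
Shortest distance to 4 = 8, path = [0, 3, 4]


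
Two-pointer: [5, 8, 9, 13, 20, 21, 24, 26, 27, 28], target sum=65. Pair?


Two pointers: lo=0, hi=9
No pair sums to 65


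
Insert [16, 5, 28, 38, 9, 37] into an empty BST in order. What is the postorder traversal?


Root = 16; build tree by BST insertion.
Postorder traversal: [9, 5, 37, 38, 28, 16]


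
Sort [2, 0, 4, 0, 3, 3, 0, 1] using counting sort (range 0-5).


Count array: [3, 1, 1, 2, 1, 0]
Reconstruct: [0, 0, 0, 1, 2, 3, 3, 4]


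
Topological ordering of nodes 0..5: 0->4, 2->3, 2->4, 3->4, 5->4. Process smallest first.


Kahn's algorithm, process smallest node first
Order: [0, 1, 2, 3, 5, 4]


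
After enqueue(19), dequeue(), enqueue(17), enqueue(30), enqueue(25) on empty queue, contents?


enqueue(19) -> [19]
dequeue() returns 19 -> []
enqueue(17) -> [17]
enqueue(30) -> [17, 30]
enqueue(25) -> [17, 30, 25]
Final queue (front to back): [17, 30, 25]


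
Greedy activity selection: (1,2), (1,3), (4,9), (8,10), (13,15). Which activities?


Greedy: pick earliest-ending, then skip overlaps.
Selected (3 activities): [(1, 2), (4, 9), (13, 15)]


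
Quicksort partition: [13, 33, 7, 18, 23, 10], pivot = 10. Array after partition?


Elements <= 10 go left of pivot.
Result: [7, 10, 13, 18, 23, 33], pivot at index 1


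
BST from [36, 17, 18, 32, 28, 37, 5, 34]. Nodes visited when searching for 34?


BST root = 36
Search for 34: compare at each node
Path: [36, 17, 18, 32, 34]


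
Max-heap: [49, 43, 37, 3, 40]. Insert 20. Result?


Append 20: [49, 43, 37, 3, 40, 20]
Bubble up: no swaps needed
Result: [49, 43, 37, 3, 40, 20]


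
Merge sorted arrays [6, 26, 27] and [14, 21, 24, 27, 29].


Compare heads, take smaller each step.
Merged: [6, 14, 21, 24, 26, 27, 27, 29]


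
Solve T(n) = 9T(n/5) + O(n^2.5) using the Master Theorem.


a=9, b=5, c=2.5. log_5(9)=1.365 < c=2.5. Case 3: O(n^c) = O(n^2.500)
Complexity: O(n^2.500)


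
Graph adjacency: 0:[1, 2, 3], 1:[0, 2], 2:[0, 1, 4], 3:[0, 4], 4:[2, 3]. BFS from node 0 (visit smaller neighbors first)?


BFS queue: start with [0]
Visit order: [0, 1, 2, 3, 4]


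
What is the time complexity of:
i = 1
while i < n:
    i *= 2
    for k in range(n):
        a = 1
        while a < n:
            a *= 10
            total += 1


Per nesting level: O(log n) * O(n) * O(log n) = O(n (log n)^2)
Complexity: O(n (log n)^2)


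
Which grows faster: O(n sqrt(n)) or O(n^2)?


n^1.5 grows slower than quadratic
O(n sqrt(n)) is asymptotically smaller; O(n^2) grows faster


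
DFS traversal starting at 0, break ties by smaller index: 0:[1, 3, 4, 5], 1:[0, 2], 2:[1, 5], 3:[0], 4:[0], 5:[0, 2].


DFS stack-based: start with [0]
Visit order: [0, 1, 2, 5, 3, 4]


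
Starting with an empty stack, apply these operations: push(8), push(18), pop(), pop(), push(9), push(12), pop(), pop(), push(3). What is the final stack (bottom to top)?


push(8) -> [8]
push(18) -> [8, 18]
pop() returns 18 -> [8]
pop() returns 8 -> []
push(9) -> [9]
push(12) -> [9, 12]
pop() returns 12 -> [9]
pop() returns 9 -> []
push(3) -> [3]
Final stack (bottom to top): [3]


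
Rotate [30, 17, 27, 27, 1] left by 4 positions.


Left rotate by 4: [1, 30, 17, 27, 27]


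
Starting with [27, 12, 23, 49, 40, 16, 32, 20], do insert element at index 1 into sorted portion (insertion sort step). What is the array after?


After one pass: [12, 27, 23, 49, 40, 16, 32, 20]


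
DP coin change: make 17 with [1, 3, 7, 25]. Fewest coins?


dp[0]=0; dp[i]=1+min(dp[i-c] for c in coins)
...dp[12]=4, dp[13]=3, dp[14]=2, dp[15]=3, dp[16]=4, dp[17]=3
Minimum coins for 17 = 3


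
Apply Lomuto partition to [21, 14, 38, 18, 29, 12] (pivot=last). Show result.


Elements <= 12 go left of pivot.
Result: [12, 14, 38, 18, 29, 21], pivot at index 0


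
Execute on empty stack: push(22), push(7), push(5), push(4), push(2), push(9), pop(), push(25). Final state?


push(22) -> [22]
push(7) -> [22, 7]
push(5) -> [22, 7, 5]
push(4) -> [22, 7, 5, 4]
push(2) -> [22, 7, 5, 4, 2]
push(9) -> [22, 7, 5, 4, 2, 9]
pop() returns 9 -> [22, 7, 5, 4, 2]
push(25) -> [22, 7, 5, 4, 2, 25]
Final stack (bottom to top): [22, 7, 5, 4, 2, 25]


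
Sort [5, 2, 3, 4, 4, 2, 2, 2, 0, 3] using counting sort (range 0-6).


Count array: [1, 0, 4, 2, 2, 1, 0]
Reconstruct: [0, 2, 2, 2, 2, 3, 3, 4, 4, 5]


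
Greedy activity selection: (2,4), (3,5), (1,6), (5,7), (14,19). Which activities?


Greedy: pick earliest-ending, then skip overlaps.
Selected (3 activities): [(2, 4), (5, 7), (14, 19)]


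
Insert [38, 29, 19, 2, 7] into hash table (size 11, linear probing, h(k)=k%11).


Insertions: 38->slot 5; 29->slot 7; 19->slot 8; 2->slot 2; 7->slot 9
Table: [None, None, 2, None, None, 38, None, 29, 19, 7, None]


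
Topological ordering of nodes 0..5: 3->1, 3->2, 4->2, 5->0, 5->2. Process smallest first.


Kahn's algorithm, process smallest node first
Order: [3, 1, 4, 5, 0, 2]


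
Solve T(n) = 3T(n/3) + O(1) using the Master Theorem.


a=3, b=3, c=0. log_3(3)=1 > c=0. Case 1: O(n^log_b(a)) = O(n)
Complexity: O(n)


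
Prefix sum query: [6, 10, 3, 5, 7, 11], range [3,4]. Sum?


Prefix sums: [0, 6, 16, 19, 24, 31, 42]
Sum[3..4] = prefix[5] - prefix[3] = 31 - 19 = 12


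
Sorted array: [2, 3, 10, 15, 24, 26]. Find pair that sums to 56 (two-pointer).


Two pointers: lo=0, hi=5
No pair sums to 56


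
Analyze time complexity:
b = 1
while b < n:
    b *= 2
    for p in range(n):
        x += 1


Per nesting level: O(log n) * O(n) = O(n log n)
Complexity: O(n log n)


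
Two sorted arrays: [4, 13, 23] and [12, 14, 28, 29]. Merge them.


Compare heads, take smaller each step.
Merged: [4, 12, 13, 14, 23, 28, 29]


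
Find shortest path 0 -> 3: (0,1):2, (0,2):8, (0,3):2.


Dijkstra from 0:
Distances: {0: 0, 1: 2, 2: 8, 3: 2}
Shortest distance to 3 = 2, path = [0, 3]


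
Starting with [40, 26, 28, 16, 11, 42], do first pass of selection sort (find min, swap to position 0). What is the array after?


After one pass: [11, 26, 28, 16, 40, 42]


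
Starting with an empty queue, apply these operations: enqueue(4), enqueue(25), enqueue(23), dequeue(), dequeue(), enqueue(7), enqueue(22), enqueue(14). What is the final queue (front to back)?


enqueue(4) -> [4]
enqueue(25) -> [4, 25]
enqueue(23) -> [4, 25, 23]
dequeue() returns 4 -> [25, 23]
dequeue() returns 25 -> [23]
enqueue(7) -> [23, 7]
enqueue(22) -> [23, 7, 22]
enqueue(14) -> [23, 7, 22, 14]
Final queue (front to back): [23, 7, 22, 14]


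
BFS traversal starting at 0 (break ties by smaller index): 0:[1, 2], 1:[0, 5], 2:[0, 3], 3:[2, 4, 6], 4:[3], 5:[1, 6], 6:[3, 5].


BFS queue: start with [0]
Visit order: [0, 1, 2, 5, 3, 6, 4]


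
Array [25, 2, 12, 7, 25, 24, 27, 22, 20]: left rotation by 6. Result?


Left rotate by 6: [27, 22, 20, 25, 2, 12, 7, 25, 24]


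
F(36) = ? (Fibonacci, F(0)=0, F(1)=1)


F(n)=F(n-1)+F(n-2)
...F(34)=5702887, F(35)=9227465, F(36)=14930352


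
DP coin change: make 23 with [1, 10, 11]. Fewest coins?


dp[0]=0; dp[i]=1+min(dp[i-c] for c in coins)
...dp[18]=8, dp[19]=9, dp[20]=2, dp[21]=2, dp[22]=2, dp[23]=3
Minimum coins for 23 = 3


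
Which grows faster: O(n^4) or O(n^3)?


cubic grows slower than quartic
O(n^3) is asymptotically smaller; O(n^4) grows faster


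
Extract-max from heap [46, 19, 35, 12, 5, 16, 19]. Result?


Max = 46
Replace root with last, heapify down
Resulting heap: [35, 19, 19, 12, 5, 16]


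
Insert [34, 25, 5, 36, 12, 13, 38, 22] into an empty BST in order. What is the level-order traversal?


Root = 34; build tree by BST insertion.
Level-Order traversal: [34, 25, 36, 5, 38, 12, 13, 22]


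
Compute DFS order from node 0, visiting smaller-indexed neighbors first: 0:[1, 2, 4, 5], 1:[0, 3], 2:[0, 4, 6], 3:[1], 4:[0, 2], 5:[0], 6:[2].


DFS stack-based: start with [0]
Visit order: [0, 1, 3, 2, 4, 6, 5]


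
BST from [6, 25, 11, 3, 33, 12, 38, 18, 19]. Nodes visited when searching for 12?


BST root = 6
Search for 12: compare at each node
Path: [6, 25, 11, 12]


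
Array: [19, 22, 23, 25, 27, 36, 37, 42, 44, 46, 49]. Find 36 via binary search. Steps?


Search for 36:
[0,10] mid=5 arr[5]=36
Total: 1 comparisons


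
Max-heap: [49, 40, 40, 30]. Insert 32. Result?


Append 32: [49, 40, 40, 30, 32]
Bubble up: no swaps needed
Result: [49, 40, 40, 30, 32]


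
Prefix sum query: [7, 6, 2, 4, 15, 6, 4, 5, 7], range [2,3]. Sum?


Prefix sums: [0, 7, 13, 15, 19, 34, 40, 44, 49, 56]
Sum[2..3] = prefix[4] - prefix[2] = 19 - 13 = 6


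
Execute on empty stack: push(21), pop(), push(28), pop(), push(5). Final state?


push(21) -> [21]
pop() returns 21 -> []
push(28) -> [28]
pop() returns 28 -> []
push(5) -> [5]
Final stack (bottom to top): [5]


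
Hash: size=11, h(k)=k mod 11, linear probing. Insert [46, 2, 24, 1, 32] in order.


Insertions: 46->slot 2; 2->slot 3; 24->slot 4; 1->slot 1; 32->slot 10
Table: [None, 1, 46, 2, 24, None, None, None, None, None, 32]


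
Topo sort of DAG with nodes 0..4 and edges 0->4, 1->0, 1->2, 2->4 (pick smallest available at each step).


Kahn's algorithm, process smallest node first
Order: [1, 0, 2, 3, 4]


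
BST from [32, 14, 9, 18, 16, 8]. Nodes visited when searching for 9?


BST root = 32
Search for 9: compare at each node
Path: [32, 14, 9]


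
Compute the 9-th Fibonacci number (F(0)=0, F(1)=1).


F(n)=F(n-1)+F(n-2)
...F(7)=13, F(8)=21, F(9)=34


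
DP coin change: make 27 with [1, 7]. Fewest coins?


dp[0]=0; dp[i]=1+min(dp[i-c] for c in coins)
...dp[22]=4, dp[23]=5, dp[24]=6, dp[25]=7, dp[26]=8, dp[27]=9
Minimum coins for 27 = 9


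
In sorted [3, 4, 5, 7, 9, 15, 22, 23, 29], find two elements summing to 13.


Two pointers: lo=0, hi=8
Found pair: (4, 9) summing to 13


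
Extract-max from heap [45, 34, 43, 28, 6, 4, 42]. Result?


Max = 45
Replace root with last, heapify down
Resulting heap: [43, 34, 42, 28, 6, 4]


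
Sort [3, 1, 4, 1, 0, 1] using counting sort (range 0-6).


Count array: [1, 3, 0, 1, 1, 0, 0]
Reconstruct: [0, 1, 1, 1, 3, 4]


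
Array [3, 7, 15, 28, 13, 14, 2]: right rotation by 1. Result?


Right rotate by 1: [2, 3, 7, 15, 28, 13, 14]


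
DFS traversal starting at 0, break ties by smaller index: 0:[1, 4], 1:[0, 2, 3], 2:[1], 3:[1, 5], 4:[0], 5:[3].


DFS stack-based: start with [0]
Visit order: [0, 1, 2, 3, 5, 4]


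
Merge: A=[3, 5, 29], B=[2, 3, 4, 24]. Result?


Compare heads, take smaller each step.
Merged: [2, 3, 3, 4, 5, 24, 29]


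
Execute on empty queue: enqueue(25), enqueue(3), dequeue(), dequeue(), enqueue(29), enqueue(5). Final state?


enqueue(25) -> [25]
enqueue(3) -> [25, 3]
dequeue() returns 25 -> [3]
dequeue() returns 3 -> []
enqueue(29) -> [29]
enqueue(5) -> [29, 5]
Final queue (front to back): [29, 5]


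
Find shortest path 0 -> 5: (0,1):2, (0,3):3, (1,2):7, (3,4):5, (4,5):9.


Dijkstra from 0:
Distances: {0: 0, 1: 2, 2: 9, 3: 3, 4: 8, 5: 17}
Shortest distance to 5 = 17, path = [0, 3, 4, 5]


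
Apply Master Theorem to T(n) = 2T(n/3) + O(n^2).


a=2, b=3, c=2. log_3(2)=0.631 < c=2. Case 3: O(n^c) = O(n^2)
Complexity: O(n^2)


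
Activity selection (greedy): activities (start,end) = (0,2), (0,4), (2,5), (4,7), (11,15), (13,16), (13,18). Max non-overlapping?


Greedy: pick earliest-ending, then skip overlaps.
Selected (3 activities): [(0, 2), (2, 5), (11, 15)]


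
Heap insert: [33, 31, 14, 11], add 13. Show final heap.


Append 13: [33, 31, 14, 11, 13]
Bubble up: no swaps needed
Result: [33, 31, 14, 11, 13]


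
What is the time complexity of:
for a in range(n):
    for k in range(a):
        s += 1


Per nesting level: O(n) * O(n) [triangular over a] = O(n^2)
Complexity: O(n^2)
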